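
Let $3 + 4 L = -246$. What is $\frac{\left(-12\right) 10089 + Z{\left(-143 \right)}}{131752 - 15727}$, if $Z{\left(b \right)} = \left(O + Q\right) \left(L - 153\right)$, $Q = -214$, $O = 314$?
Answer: $- \frac{47531}{38675} \approx -1.229$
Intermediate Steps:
$L = - \frac{249}{4}$ ($L = - \frac{3}{4} + \frac{1}{4} \left(-246\right) = - \frac{3}{4} - \frac{123}{2} = - \frac{249}{4} \approx -62.25$)
$Z{\left(b \right)} = -21525$ ($Z{\left(b \right)} = \left(314 - 214\right) \left(- \frac{249}{4} - 153\right) = 100 \left(- \frac{861}{4}\right) = -21525$)
$\frac{\left(-12\right) 10089 + Z{\left(-143 \right)}}{131752 - 15727} = \frac{\left(-12\right) 10089 - 21525}{131752 - 15727} = \frac{-121068 - 21525}{116025} = \left(-142593\right) \frac{1}{116025} = - \frac{47531}{38675}$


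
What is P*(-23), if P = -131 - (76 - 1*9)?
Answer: 4554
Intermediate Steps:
P = -198 (P = -131 - (76 - 9) = -131 - 1*67 = -131 - 67 = -198)
P*(-23) = -198*(-23) = 4554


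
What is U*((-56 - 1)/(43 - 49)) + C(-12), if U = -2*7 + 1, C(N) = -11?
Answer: -269/2 ≈ -134.50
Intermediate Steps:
U = -13 (U = -14 + 1 = -13)
U*((-56 - 1)/(43 - 49)) + C(-12) = -13*(-56 - 1)/(43 - 49) - 11 = -(-741)/(-6) - 11 = -(-741)*(-1)/6 - 11 = -13*19/2 - 11 = -247/2 - 11 = -269/2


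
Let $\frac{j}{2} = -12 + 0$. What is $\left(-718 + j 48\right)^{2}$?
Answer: $3496900$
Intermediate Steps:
$j = -24$ ($j = 2 \left(-12 + 0\right) = 2 \left(-12\right) = -24$)
$\left(-718 + j 48\right)^{2} = \left(-718 - 1152\right)^{2} = \left(-1870\right)^{2} = 3496900$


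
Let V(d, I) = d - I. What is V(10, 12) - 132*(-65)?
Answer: 8578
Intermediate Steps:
V(10, 12) - 132*(-65) = (10 - 1*12) - 132*(-65) = (10 - 12) + 8580 = -2 + 8580 = 8578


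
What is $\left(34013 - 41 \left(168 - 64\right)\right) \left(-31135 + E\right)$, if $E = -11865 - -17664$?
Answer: $-753720664$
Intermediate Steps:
$E = 5799$ ($E = -11865 + 17664 = 5799$)
$\left(34013 - 41 \left(168 - 64\right)\right) \left(-31135 + E\right) = \left(34013 - 41 \left(168 - 64\right)\right) \left(-31135 + 5799\right) = \left(34013 - 4264\right) \left(-25336\right) = 29749 \left(-25336\right) = -753720664$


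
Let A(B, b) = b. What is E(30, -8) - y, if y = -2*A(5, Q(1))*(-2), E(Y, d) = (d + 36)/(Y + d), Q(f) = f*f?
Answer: -30/11 ≈ -2.7273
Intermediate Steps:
Q(f) = f²
E(Y, d) = (36 + d)/(Y + d)
y = 4 (y = -2*1²*(-2) = -2*1*(-2) = -2*(-2) = 4)
E(30, -8) - y = (36 - 8)/(30 - 8) - 1*4 = 28/22 - 4 = (1/22)*28 - 4 = 14/11 - 4 = -30/11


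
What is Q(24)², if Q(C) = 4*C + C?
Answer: 14400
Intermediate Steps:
Q(C) = 5*C
Q(24)² = (5*24)² = 120² = 14400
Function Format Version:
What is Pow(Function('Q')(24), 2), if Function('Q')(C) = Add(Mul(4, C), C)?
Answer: 14400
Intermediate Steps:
Function('Q')(C) = Mul(5, C)
Pow(Function('Q')(24), 2) = Pow(Mul(5, 24), 2) = Pow(120, 2) = 14400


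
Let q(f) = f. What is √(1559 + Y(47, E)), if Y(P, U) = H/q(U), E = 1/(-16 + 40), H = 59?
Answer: 5*√119 ≈ 54.544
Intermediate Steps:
E = 1/24 ≈ 0.041667
Y(P, U) = 59/U
√(1559 + Y(47, E)) = √(1559 + 59/(1/24)) = √(1559 + 59*24) = √(1559 + 1416) = √2975 = 5*√119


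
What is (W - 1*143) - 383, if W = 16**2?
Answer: -270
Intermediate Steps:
W = 256
(W - 1*143) - 383 = (256 - 1*143) - 383 = (256 - 143) - 383 = 113 - 383 = -270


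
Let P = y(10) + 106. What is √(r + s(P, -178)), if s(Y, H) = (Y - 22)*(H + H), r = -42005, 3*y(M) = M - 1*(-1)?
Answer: I*√658929/3 ≈ 270.58*I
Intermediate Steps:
y(M) = ⅓ + M/3 (y(M) = (M - 1*(-1))/3 = (M + 1)/3 = (1 + M)/3 = ⅓ + M/3)
P = 329/3 (P = (⅓ + (⅓)*10) + 106 = (⅓ + 10/3) + 106 = 11/3 + 106 = 329/3 ≈ 109.67)
s(Y, H) = 2*H*(-22 + Y) (s(Y, H) = (-22 + Y)*(2*H) = 2*H*(-22 + Y))
√(r + s(P, -178)) = √(-42005 + 2*(-178)*(-22 + 329/3)) = √(-42005 + 2*(-178)*(263/3)) = √(-42005 - 93628/3) = √(-219643/3) = I*√658929/3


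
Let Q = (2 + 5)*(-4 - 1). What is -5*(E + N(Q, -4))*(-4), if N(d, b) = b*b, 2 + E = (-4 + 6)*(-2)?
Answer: 200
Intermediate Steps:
Q = -35 (Q = 7*(-5) = -35)
E = -6 (E = -2 + (-4 + 6)*(-2) = -2 + 2*(-2) = -2 - 4 = -6)
N(d, b) = b**2
-5*(E + N(Q, -4))*(-4) = -5*(-6 + (-4)**2)*(-4) = -5*(-6 + 16)*(-4) = -50*(-4) = -5*(-40) = 200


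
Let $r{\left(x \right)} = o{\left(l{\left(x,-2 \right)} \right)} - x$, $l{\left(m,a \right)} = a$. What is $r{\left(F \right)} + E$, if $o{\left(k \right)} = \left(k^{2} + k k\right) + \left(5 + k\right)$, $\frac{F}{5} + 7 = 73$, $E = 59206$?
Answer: $58887$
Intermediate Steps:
$F = 330$ ($F = -35 + 5 \cdot 73 = -35 + 365 = 330$)
$o{\left(k \right)} = 5 + k + 2 k^{2}$ ($o{\left(k \right)} = \left(k^{2} + k^{2}\right) + \left(5 + k\right) = 2 k^{2} + \left(5 + k\right) = 5 + k + 2 k^{2}$)
$r{\left(x \right)} = 11 - x$ ($r{\left(x \right)} = \left(5 - 2 + 2 \left(-2\right)^{2}\right) - x = \left(5 - 2 + 2 \cdot 4\right) - x = \left(5 - 2 + 8\right) - x = 11 - x$)
$r{\left(F \right)} + E = \left(11 - 330\right) + 59206 = -319 + 59206 = 58887$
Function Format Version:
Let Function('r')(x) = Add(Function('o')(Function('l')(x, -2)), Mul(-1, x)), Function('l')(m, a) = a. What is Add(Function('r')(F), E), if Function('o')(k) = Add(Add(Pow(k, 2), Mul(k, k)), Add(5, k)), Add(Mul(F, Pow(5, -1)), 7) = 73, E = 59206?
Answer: 58887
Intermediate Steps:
F = 330 (F = Add(-35, Mul(5, 73)) = Add(-35, 365) = 330)
Function('o')(k) = Add(5, k, Mul(2, Pow(k, 2))) (Function('o')(k) = Add(Add(Pow(k, 2), Pow(k, 2)), Add(5, k)) = Add(Mul(2, Pow(k, 2)), Add(5, k)) = Add(5, k, Mul(2, Pow(k, 2))))
Function('r')(x) = Add(11, Mul(-1, x)) (Function('r')(x) = Add(Add(5, -2, Mul(2, Pow(-2, 2))), Mul(-1, x)) = Add(Add(5, -2, Mul(2, 4)), Mul(-1, x)) = Add(Add(5, -2, 8), Mul(-1, x)) = Add(11, Mul(-1, x)))
Add(Function('r')(F), E) = Add(Add(11, Mul(-1, 330)), 59206) = Add(Add(11, -330), 59206) = Add(-319, 59206) = 58887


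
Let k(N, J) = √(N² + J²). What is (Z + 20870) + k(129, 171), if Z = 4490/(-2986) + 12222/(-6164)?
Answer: 96015717807/4601426 + 3*√5098 ≈ 21081.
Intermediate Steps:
Z = -16042813/4601426 (Z = 4490*(-1/2986) + 12222*(-1/6164) = -2245/1493 - 6111/3082 = -16042813/4601426 ≈ -3.4865)
k(N, J) = √(J² + N²)
(Z + 20870) + k(129, 171) = (-16042813/4601426 + 20870) + √(171² + 129²) = 96015717807/4601426 + √(29241 + 16641) = 96015717807/4601426 + √45882 = 96015717807/4601426 + 3*√5098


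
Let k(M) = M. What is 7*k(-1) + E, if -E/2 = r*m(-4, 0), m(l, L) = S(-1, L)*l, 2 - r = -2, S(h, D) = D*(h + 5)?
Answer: -7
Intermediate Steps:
S(h, D) = D*(5 + h)
r = 4 (r = 2 - 1*(-2) = 2 + 2 = 4)
m(l, L) = 4*L*l (m(l, L) = (L*(5 - 1))*l = (L*4)*l = (4*L)*l = 4*L*l)
E = 0 (E = -8*4*0*(-4) = -8*0 = -2*0 = 0)
7*k(-1) + E = 7*(-1) + 0 = -7 + 0 = -7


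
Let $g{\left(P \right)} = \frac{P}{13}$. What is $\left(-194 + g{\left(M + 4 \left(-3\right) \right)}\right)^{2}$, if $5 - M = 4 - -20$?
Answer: $\frac{6517809}{169} \approx 38567.0$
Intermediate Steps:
$M = -19$ ($M = 5 - \left(4 - -20\right) = 5 - \left(4 + 20\right) = 5 - 24 = -19$)
$g{\left(P \right)} = \frac{P}{13}$ ($g{\left(P \right)} = P \frac{1}{13} = \frac{P}{13}$)
$\left(-194 + g{\left(M + 4 \left(-3\right) \right)}\right)^{2} = \left(-194 + \frac{-19 + 4 \left(-3\right)}{13}\right)^{2} = \left(-194 + \frac{-19 - 12}{13}\right)^{2} = \left(-194 + \frac{1}{13} \left(-31\right)\right)^{2} = \left(-194 - \frac{31}{13}\right)^{2} = \left(- \frac{2553}{13}\right)^{2} = \frac{6517809}{169}$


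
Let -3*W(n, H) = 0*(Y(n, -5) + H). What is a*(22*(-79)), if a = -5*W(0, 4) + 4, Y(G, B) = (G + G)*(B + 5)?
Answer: -6952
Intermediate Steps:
Y(G, B) = 2*G*(5 + B) (Y(G, B) = (2*G)*(5 + B) = 2*G*(5 + B))
W(n, H) = 0 (W(n, H) = -0*(2*n*(5 - 5) + H) = -0*(2*n*0 + H) = -0*(0 + H) = -0*H = -⅓*0 = 0)
a = 4 (a = -5*0 + 4 = 0 + 4 = 4)
a*(22*(-79)) = 4*(22*(-79)) = 4*(-1738) = -6952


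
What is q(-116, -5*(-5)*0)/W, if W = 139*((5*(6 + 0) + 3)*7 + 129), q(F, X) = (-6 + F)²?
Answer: 3721/12510 ≈ 0.29744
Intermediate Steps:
W = 50040 (W = 139*((5*6 + 3)*7 + 129) = 139*((30 + 3)*7 + 129) = 139*(33*7 + 129) = 139*(231 + 129) = 139*360 = 50040)
q(-116, -5*(-5)*0)/W = (-6 - 116)²/50040 = (-122)²*(1/50040) = 14884*(1/50040) = 3721/12510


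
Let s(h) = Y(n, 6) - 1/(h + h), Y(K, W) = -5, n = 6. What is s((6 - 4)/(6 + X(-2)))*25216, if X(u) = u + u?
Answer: -138688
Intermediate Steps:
X(u) = 2*u
s(h) = -5 - 1/(2*h) (s(h) = -5 - 1/(h + h) = -5 - 1/(2*h))
s((6 - 4)/(6 + X(-2)))*25216 = (-5 - (6 + 2*(-2))/(6 - 4)/2)*25216 = (-5 - 1/(2*1))*25216 = (-5 - ½/1)*25216 = (-5 - ½*1)*25216 = (-5 - ½)*25216 = -11/2*25216 = -138688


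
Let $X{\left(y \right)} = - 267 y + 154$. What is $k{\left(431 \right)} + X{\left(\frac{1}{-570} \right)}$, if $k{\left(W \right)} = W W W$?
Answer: $\frac{15211997639}{190} \approx 8.0063 \cdot 10^{7}$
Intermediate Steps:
$X{\left(y \right)} = 154 - 267 y$
$k{\left(W \right)} = W^{3}$ ($k{\left(W \right)} = W^{2} W = W^{3}$)
$k{\left(431 \right)} + X{\left(\frac{1}{-570} \right)} = 431^{3} + \left(154 - \frac{267}{-570}\right) = 80062991 + \left(154 - - \frac{89}{190}\right) = 80062991 + \left(154 + \frac{89}{190}\right) = 80062991 + \frac{29349}{190} = \frac{15211997639}{190}$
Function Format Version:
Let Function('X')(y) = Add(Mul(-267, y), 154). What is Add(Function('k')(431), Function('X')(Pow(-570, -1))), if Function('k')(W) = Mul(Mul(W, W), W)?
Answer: Rational(15211997639, 190) ≈ 8.0063e+7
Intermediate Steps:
Function('X')(y) = Add(154, Mul(-267, y))
Function('k')(W) = Pow(W, 3) (Function('k')(W) = Mul(Pow(W, 2), W) = Pow(W, 3))
Add(Function('k')(431), Function('X')(Pow(-570, -1))) = Add(Pow(431, 3), Add(154, Mul(-267, Pow(-570, -1)))) = Add(80062991, Add(154, Mul(-267, Rational(-1, 570)))) = Add(80062991, Add(154, Rational(89, 190))) = Add(80062991, Rational(29349, 190)) = Rational(15211997639, 190)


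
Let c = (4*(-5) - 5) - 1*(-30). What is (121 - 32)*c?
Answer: 445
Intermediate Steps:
c = 5 (c = (-20 - 5) + 30 = -25 + 30 = 5)
(121 - 32)*c = (121 - 32)*5 = 89*5 = 445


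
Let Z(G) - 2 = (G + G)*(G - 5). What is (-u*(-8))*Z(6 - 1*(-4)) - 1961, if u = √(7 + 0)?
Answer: -1961 + 816*√7 ≈ 197.93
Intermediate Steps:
Z(G) = 2 + 2*G*(-5 + G) (Z(G) = 2 + (G + G)*(G - 5) = 2 + (2*G)*(-5 + G) = 2 + 2*G*(-5 + G))
u = √7 ≈ 2.6458
(-u*(-8))*Z(6 - 1*(-4)) - 1961 = (-√7*(-8))*(2 - 10*(6 - 1*(-4)) + 2*(6 - 1*(-4))²) - 1961 = (8*√7)*(2 - 10*(6 + 4) + 2*(6 + 4)²) - 1961 = (8*√7)*(2 - 10*10 + 2*10²) - 1961 = (8*√7)*(2 - 100 + 2*100) - 1961 = (8*√7)*(2 - 100 + 200) - 1961 = (8*√7)*102 - 1961 = 816*√7 - 1961 = -1961 + 816*√7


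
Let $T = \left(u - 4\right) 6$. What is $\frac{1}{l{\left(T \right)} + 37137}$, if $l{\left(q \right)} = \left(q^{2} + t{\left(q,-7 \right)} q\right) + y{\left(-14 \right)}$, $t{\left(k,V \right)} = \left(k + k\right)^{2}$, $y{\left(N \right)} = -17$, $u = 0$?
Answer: $- \frac{1}{17600} \approx -5.6818 \cdot 10^{-5}$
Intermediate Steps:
$T = -24$ ($T = \left(0 - 4\right) 6 = \left(-4\right) 6 = -24$)
$t{\left(k,V \right)} = 4 k^{2}$ ($t{\left(k,V \right)} = \left(2 k\right)^{2} = 4 k^{2}$)
$l{\left(q \right)} = -17 + q^{2} + 4 q^{3}$ ($l{\left(q \right)} = \left(q^{2} + 4 q^{2} q\right) - 17 = \left(q^{2} + 4 q^{3}\right) - 17 = -17 + q^{2} + 4 q^{3}$)
$\frac{1}{l{\left(T \right)} + 37137} = \frac{1}{\left(-17 + \left(-24\right)^{2} + 4 \left(-24\right)^{3}\right) + 37137} = \frac{1}{\left(-17 + 576 + 4 \left(-13824\right)\right) + 37137} = \frac{1}{\left(-17 + 576 - 55296\right) + 37137} = \frac{1}{-54737 + 37137} = \frac{1}{-17600} = - \frac{1}{17600}$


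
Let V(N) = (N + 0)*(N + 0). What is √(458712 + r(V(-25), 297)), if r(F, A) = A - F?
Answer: 4*√28649 ≈ 677.04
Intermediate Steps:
V(N) = N² (V(N) = N*N = N²)
√(458712 + r(V(-25), 297)) = √(458712 + (297 - 1*(-25)²)) = √(458712 + (297 - 1*625)) = √(458712 + (297 - 625)) = √(458712 - 328) = √458384 = 4*√28649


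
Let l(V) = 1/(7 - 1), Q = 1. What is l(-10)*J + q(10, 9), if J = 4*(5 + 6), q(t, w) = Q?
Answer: 25/3 ≈ 8.3333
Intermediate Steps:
q(t, w) = 1
J = 44 (J = 4*11 = 44)
l(V) = ⅙ (l(V) = 1/6 = ⅙)
l(-10)*J + q(10, 9) = (⅙)*44 + 1 = 22/3 + 1 = 25/3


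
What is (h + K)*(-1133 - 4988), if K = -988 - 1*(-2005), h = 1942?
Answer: -18112039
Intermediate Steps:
K = 1017 (K = -988 + 2005 = 1017)
(h + K)*(-1133 - 4988) = (1942 + 1017)*(-1133 - 4988) = 2959*(-6121) = -18112039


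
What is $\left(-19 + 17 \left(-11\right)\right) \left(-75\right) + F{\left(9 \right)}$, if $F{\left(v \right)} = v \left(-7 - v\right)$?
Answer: $15306$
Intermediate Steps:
$\left(-19 + 17 \left(-11\right)\right) \left(-75\right) + F{\left(9 \right)} = \left(-19 + 17 \left(-11\right)\right) \left(-75\right) - 9 \left(7 + 9\right) = \left(-19 - 187\right) \left(-75\right) - 9 \cdot 16 = \left(-206\right) \left(-75\right) - 144 = 15450 - 144 = 15306$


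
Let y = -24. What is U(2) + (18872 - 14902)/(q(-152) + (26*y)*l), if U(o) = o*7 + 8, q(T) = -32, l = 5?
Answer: 32687/1576 ≈ 20.740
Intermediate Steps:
U(o) = 8 + 7*o (U(o) = 7*o + 8 = 8 + 7*o)
U(2) + (18872 - 14902)/(q(-152) + (26*y)*l) = (8 + 7*2) + (18872 - 14902)/(-32 + (26*(-24))*5) = (8 + 14) + 3970/(-32 - 624*5) = 22 + 3970/(-32 - 3120) = 22 + 3970/(-3152) = 22 + 3970*(-1/3152) = 22 - 1985/1576 = 32687/1576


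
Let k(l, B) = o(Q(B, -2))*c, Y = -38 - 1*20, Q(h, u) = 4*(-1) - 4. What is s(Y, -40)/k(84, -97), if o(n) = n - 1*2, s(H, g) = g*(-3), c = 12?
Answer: -1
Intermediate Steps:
Q(h, u) = -8 (Q(h, u) = -4 - 4 = -8)
Y = -58 (Y = -38 - 20 = -58)
s(H, g) = -3*g
o(n) = -2 + n (o(n) = n - 2 = -2 + n)
k(l, B) = -120 (k(l, B) = (-2 - 8)*12 = -10*12 = -120)
s(Y, -40)/k(84, -97) = -3*(-40)/(-120) = 120*(-1/120) = -1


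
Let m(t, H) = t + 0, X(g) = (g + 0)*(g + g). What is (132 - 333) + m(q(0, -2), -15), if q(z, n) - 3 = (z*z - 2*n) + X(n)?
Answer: -186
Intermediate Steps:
X(g) = 2*g**2 (X(g) = g*(2*g) = 2*g**2)
q(z, n) = 3 + z**2 - 2*n + 2*n**2 (q(z, n) = 3 + ((z*z - 2*n) + 2*n**2) = 3 + ((z**2 - 2*n) + 2*n**2) = 3 + (z**2 - 2*n + 2*n**2) = 3 + z**2 - 2*n + 2*n**2)
m(t, H) = t
(132 - 333) + m(q(0, -2), -15) = (132 - 333) + (3 + 0**2 - 2*(-2) + 2*(-2)**2) = -201 + (3 + 0 + 4 + 2*4) = -201 + (3 + 0 + 4 + 8) = -201 + 15 = -186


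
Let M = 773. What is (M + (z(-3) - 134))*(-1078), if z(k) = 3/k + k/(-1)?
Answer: -690998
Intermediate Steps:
z(k) = -k + 3/k (z(k) = 3/k + k*(-1) = 3/k - k = -k + 3/k)
(M + (z(-3) - 134))*(-1078) = (773 + ((-1*(-3) + 3/(-3)) - 134))*(-1078) = (773 + ((3 + 3*(-⅓)) - 134))*(-1078) = (773 + ((3 - 1) - 134))*(-1078) = (773 + (2 - 134))*(-1078) = (773 - 132)*(-1078) = 641*(-1078) = -690998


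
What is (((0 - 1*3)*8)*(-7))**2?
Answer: 28224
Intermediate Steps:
(((0 - 1*3)*8)*(-7))**2 = (((0 - 3)*8)*(-7))**2 = (-3*8*(-7))**2 = (-24*(-7))**2 = 168**2 = 28224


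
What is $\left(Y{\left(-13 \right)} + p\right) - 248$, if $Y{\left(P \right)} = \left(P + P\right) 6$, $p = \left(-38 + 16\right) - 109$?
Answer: $-535$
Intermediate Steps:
$p = -131$ ($p = -22 - 109 = -131$)
$Y{\left(P \right)} = 12 P$ ($Y{\left(P \right)} = 2 P 6 = 12 P$)
$\left(Y{\left(-13 \right)} + p\right) - 248 = \left(12 \left(-13\right) - 131\right) - 248 = \left(-156 - 131\right) - 248 = -287 - 248 = -535$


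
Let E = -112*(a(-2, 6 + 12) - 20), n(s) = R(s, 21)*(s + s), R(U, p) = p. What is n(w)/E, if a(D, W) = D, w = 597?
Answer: 1791/176 ≈ 10.176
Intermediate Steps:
n(s) = 42*s (n(s) = 21*(s + s) = 21*(2*s) = 42*s)
E = 2464 (E = -112*(-2 - 20) = -112*(-22) = 2464)
n(w)/E = (42*597)/2464 = 25074*(1/2464) = 1791/176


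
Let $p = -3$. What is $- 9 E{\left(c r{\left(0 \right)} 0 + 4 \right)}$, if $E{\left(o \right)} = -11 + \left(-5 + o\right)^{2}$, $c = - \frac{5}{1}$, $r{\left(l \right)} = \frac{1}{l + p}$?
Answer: $90$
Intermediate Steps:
$r{\left(l \right)} = \frac{1}{-3 + l}$ ($r{\left(l \right)} = \frac{1}{l - 3} = \frac{1}{-3 + l}$)
$c = -5$ ($c = \left(-5\right) 1 = -5$)
$- 9 E{\left(c r{\left(0 \right)} 0 + 4 \right)} = - 9 \left(-11 + \left(-5 + \left(- 5 \frac{1}{-3 + 0} \cdot 0 + 4\right)\right)^{2}\right) = - 9 \left(-11 + \left(-5 + \left(- 5 \frac{1}{-3} \cdot 0 + 4\right)\right)^{2}\right) = - 9 \left(-11 + \left(-5 + \left(- 5 \left(\left(- \frac{1}{3}\right) 0\right) + 4\right)\right)^{2}\right) = - 9 \left(-11 + \left(-5 + \left(\left(-5\right) 0 + 4\right)\right)^{2}\right) = - 9 \left(-11 + \left(-5 + \left(0 + 4\right)\right)^{2}\right) = - 9 \left(-11 + \left(-5 + 4\right)^{2}\right) = - 9 \left(-11 + \left(-1\right)^{2}\right) = - 9 \left(-11 + 1\right) = \left(-9\right) \left(-10\right) = 90$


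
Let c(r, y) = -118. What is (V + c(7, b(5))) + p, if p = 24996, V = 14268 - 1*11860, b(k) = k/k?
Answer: 27286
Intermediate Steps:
b(k) = 1
V = 2408 (V = 14268 - 11860 = 2408)
(V + c(7, b(5))) + p = (2408 - 118) + 24996 = 2290 + 24996 = 27286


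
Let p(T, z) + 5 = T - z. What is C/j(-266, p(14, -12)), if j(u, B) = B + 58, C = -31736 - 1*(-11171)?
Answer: -20565/79 ≈ -260.32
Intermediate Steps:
p(T, z) = -5 + T - z (p(T, z) = -5 + (T - z) = -5 + T - z)
C = -20565 (C = -31736 + 11171 = -20565)
j(u, B) = 58 + B
C/j(-266, p(14, -12)) = -20565/(58 + (-5 + 14 - 1*(-12))) = -20565/(58 + (-5 + 14 + 12)) = -20565/(58 + 21) = -20565/79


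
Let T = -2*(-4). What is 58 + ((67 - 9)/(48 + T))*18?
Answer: 1073/14 ≈ 76.643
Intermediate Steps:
T = 8
58 + ((67 - 9)/(48 + T))*18 = 58 + ((67 - 9)/(48 + 8))*18 = 58 + (58/56)*18 = 58 + (58*(1/56))*18 = 58 + (29/28)*18 = 58 + 261/14 = 1073/14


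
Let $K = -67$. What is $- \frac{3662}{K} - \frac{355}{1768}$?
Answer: $\frac{6450631}{118456} \approx 54.456$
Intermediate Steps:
$- \frac{3662}{K} - \frac{355}{1768} = - \frac{3662}{-67} - \frac{355}{1768} = \left(-3662\right) \left(- \frac{1}{67}\right) - \frac{355}{1768} = \frac{3662}{67} - \frac{355}{1768} = \frac{6450631}{118456}$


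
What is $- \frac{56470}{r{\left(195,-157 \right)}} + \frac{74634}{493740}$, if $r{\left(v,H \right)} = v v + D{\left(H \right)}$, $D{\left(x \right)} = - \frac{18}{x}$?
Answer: $- \frac{218435246041}{163755536490} \approx -1.3339$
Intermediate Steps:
$r{\left(v,H \right)} = v^{2} - \frac{18}{H}$ ($r{\left(v,H \right)} = v v - \frac{18}{H} = v^{2} - \frac{18}{H}$)
$- \frac{56470}{r{\left(195,-157 \right)}} + \frac{74634}{493740} = - \frac{56470}{195^{2} - \frac{18}{-157}} + \frac{74634}{493740} = - \frac{56470}{38025 - - \frac{18}{157}} + 74634 \cdot \frac{1}{493740} = - \frac{56470}{38025 + \frac{18}{157}} + \frac{12439}{82290} = - \frac{56470}{\frac{5969943}{157}} + \frac{12439}{82290} = \left(-56470\right) \frac{157}{5969943} + \frac{12439}{82290} = - \frac{8865790}{5969943} + \frac{12439}{82290} = - \frac{218435246041}{163755536490}$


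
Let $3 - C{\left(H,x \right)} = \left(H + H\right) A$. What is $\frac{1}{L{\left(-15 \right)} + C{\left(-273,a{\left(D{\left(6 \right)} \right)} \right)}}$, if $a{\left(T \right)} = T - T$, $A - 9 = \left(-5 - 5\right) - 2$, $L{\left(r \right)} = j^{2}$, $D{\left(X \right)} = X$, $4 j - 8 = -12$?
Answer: $- \frac{1}{1634} \approx -0.000612$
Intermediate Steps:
$j = -1$ ($j = 2 + \frac{1}{4} \left(-12\right) = 2 - 3 = -1$)
$L{\left(r \right)} = 1$ ($L{\left(r \right)} = \left(-1\right)^{2} = 1$)
$A = -3$ ($A = 9 - 12 = -3$)
$a{\left(T \right)} = 0$
$C{\left(H,x \right)} = 3 + 6 H$ ($C{\left(H,x \right)} = 3 - \left(H + H\right) \left(-3\right) = 3 - 2 H \left(-3\right) = 3 - - 6 H = 3 + 6 H$)
$\frac{1}{L{\left(-15 \right)} + C{\left(-273,a{\left(D{\left(6 \right)} \right)} \right)}} = \frac{1}{1 + \left(3 + 6 \left(-273\right)\right)} = \frac{1}{1 + \left(3 - 1638\right)} = \frac{1}{1 - 1635} = \frac{1}{-1634} = - \frac{1}{1634}$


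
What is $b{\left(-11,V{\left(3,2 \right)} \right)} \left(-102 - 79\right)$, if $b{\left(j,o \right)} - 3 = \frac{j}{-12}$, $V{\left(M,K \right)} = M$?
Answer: $- \frac{8507}{12} \approx -708.92$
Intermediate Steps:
$b{\left(j,o \right)} = 3 - \frac{j}{12}$ ($b{\left(j,o \right)} = 3 + \frac{j}{-12} = 3 + j \left(- \frac{1}{12}\right) = 3 - \frac{j}{12}$)
$b{\left(-11,V{\left(3,2 \right)} \right)} \left(-102 - 79\right) = \left(3 - - \frac{11}{12}\right) \left(-102 - 79\right) = \left(3 + \frac{11}{12}\right) \left(-181\right) = \frac{47}{12} \left(-181\right) = - \frac{8507}{12}$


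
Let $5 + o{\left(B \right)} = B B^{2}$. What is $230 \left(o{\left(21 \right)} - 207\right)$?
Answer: $2081270$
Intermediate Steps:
$o{\left(B \right)} = -5 + B^{3}$ ($o{\left(B \right)} = -5 + B B^{2} = -5 + B^{3}$)
$230 \left(o{\left(21 \right)} - 207\right) = 230 \left(\left(-5 + 21^{3}\right) - 207\right) = 230 \left(\left(-5 + 9261\right) - 207\right) = 230 \left(9256 - 207\right) = 230 \cdot 9049 = 2081270$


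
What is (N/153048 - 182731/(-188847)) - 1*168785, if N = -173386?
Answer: -813056585284969/4817109276 ≈ -1.6879e+5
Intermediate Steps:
(N/153048 - 182731/(-188847)) - 1*168785 = (-173386/153048 - 182731/(-188847)) - 1*168785 = (-173386*1/153048 - 182731*(-1/188847)) - 168785 = (-86693/76524 + 182731/188847) - 168785 = -796135309/4817109276 - 168785 = -813056585284969/4817109276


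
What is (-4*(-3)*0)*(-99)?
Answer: 0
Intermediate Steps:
(-4*(-3)*0)*(-99) = (12*0)*(-99) = 0*(-99) = 0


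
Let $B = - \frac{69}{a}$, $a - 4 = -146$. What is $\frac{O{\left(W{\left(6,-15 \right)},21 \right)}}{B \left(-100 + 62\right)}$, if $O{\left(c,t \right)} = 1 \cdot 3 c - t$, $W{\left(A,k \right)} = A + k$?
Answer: $\frac{1136}{437} \approx 2.5995$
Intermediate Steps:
$a = -142$ ($a = 4 - 146 = -142$)
$B = \frac{69}{142}$ ($B = - \frac{69}{-142} = \left(-69\right) \left(- \frac{1}{142}\right) = \frac{69}{142} \approx 0.48592$)
$O{\left(c,t \right)} = - t + 3 c$ ($O{\left(c,t \right)} = 3 c - t = - t + 3 c$)
$\frac{O{\left(W{\left(6,-15 \right)},21 \right)}}{B \left(-100 + 62\right)} = \frac{\left(-1\right) 21 + 3 \left(6 - 15\right)}{\frac{69}{142} \left(-100 + 62\right)} = \frac{-21 + 3 \left(-9\right)}{\frac{69}{142} \left(-38\right)} = \frac{-21 - 27}{- \frac{1311}{71}} = \left(-48\right) \left(- \frac{71}{1311}\right) = \frac{1136}{437}$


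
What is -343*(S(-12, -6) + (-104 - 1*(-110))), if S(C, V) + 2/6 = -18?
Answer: 12691/3 ≈ 4230.3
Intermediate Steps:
S(C, V) = -55/3 (S(C, V) = -1/3 - 18 = -55/3)
-343*(S(-12, -6) + (-104 - 1*(-110))) = -343*(-55/3 + (-104 - 1*(-110))) = -343*(-55/3 + (-104 + 110)) = -343*(-55/3 + 6) = -343*(-37/3) = 12691/3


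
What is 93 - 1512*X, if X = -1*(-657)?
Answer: -993291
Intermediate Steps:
X = 657
93 - 1512*X = 93 - 1512*657 = 93 - 993384 = -993291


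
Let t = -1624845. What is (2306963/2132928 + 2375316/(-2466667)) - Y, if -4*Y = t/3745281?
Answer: 9541896240505373/938321854966633536 ≈ 0.010169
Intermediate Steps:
Y = 541615/4993708 (Y = -(-1624845)/(4*3745281) = -¼*(-541615/1248427) = 541615/4993708 ≈ 0.10846)
(2306963/2132928 + 2375316/(-2466667)) - Y = (2306963/2132928 + 2375316/(-2466667)) - 1*541615/4993708 = (2306963*(1/2132928) + 2375316*(-1/2466667)) - 541615/4993708 = (2306963/2132928 - 2375316/2466667) - 541615/4993708 = 89161642439/751603301568 - 541615/4993708 = 9541896240505373/938321854966633536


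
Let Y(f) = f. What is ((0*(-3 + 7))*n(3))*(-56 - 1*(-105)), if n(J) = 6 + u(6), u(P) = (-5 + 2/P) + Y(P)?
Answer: 0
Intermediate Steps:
u(P) = -5 + P + 2/P (u(P) = (-5 + 2/P) + P = -5 + P + 2/P)
n(J) = 22/3 (n(J) = 6 + (-5 + 6 + 2/6) = 6 + (-5 + 6 + 2*(⅙)) = 6 + (-5 + 6 + ⅓) = 6 + 4/3 = 22/3)
((0*(-3 + 7))*n(3))*(-56 - 1*(-105)) = ((0*(-3 + 7))*(22/3))*(-56 - 1*(-105)) = ((0*4)*(22/3))*(-56 + 105) = (0*(22/3))*49 = 0*49 = 0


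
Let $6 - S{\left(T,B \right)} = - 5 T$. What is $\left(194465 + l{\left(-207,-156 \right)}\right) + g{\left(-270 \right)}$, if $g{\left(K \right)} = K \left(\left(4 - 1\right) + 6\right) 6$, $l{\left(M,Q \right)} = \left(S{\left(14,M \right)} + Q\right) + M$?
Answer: $179598$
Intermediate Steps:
$S{\left(T,B \right)} = 6 + 5 T$ ($S{\left(T,B \right)} = 6 - - 5 T = 6 + 5 T$)
$l{\left(M,Q \right)} = 76 + M + Q$ ($l{\left(M,Q \right)} = \left(\left(6 + 5 \cdot 14\right) + Q\right) + M = \left(\left(6 + 70\right) + Q\right) + M = \left(76 + Q\right) + M = 76 + M + Q$)
$g{\left(K \right)} = 54 K$ ($g{\left(K \right)} = K \left(3 + 6\right) 6 = K 9 \cdot 6 = 9 K 6 = 54 K$)
$\left(194465 + l{\left(-207,-156 \right)}\right) + g{\left(-270 \right)} = \left(194465 - 287\right) + 54 \left(-270\right) = \left(194465 - 287\right) - 14580 = 194178 - 14580 = 179598$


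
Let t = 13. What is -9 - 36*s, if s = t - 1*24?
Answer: 387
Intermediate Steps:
s = -11 (s = 13 - 1*24 = 13 - 24 = -11)
-9 - 36*s = -9 - 36*(-11) = -9 + 396 = 387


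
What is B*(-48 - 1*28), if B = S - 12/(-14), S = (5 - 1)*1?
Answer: -2584/7 ≈ -369.14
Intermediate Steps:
S = 4 (S = 4*1 = 4)
B = 34/7 (B = 4 - 12/(-14) = 4 - 12*(-1)/14 = 4 - 1*(-6/7) = 4 + 6/7 = 34/7 ≈ 4.8571)
B*(-48 - 1*28) = 34*(-48 - 1*28)/7 = 34*(-48 - 28)/7 = (34/7)*(-76) = -2584/7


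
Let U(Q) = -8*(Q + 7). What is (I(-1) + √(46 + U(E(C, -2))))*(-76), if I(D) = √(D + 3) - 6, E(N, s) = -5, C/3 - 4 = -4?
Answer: 456 - 76*√2 - 76*√30 ≈ -67.749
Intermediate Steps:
C = 0 (C = 12 + 3*(-4) = 12 - 12 = 0)
U(Q) = -56 - 8*Q (U(Q) = -8*(7 + Q) = -56 - 8*Q)
I(D) = -6 + √(3 + D) (I(D) = √(3 + D) - 6 = -6 + √(3 + D))
(I(-1) + √(46 + U(E(C, -2))))*(-76) = ((-6 + √(3 - 1)) + √(46 + (-56 - 8*(-5))))*(-76) = ((-6 + √2) + √(46 + (-56 + 40)))*(-76) = ((-6 + √2) + √(46 - 16))*(-76) = ((-6 + √2) + √30)*(-76) = (-6 + √2 + √30)*(-76) = 456 - 76*√2 - 76*√30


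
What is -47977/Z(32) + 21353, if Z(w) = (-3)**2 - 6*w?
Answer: 3955576/183 ≈ 21615.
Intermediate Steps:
Z(w) = 9 - 6*w
-47977/Z(32) + 21353 = -47977/(9 - 6*32) + 21353 = -47977/(9 - 192) + 21353 = -47977/(-183) + 21353 = -47977*(-1/183) + 21353 = 47977/183 + 21353 = 3955576/183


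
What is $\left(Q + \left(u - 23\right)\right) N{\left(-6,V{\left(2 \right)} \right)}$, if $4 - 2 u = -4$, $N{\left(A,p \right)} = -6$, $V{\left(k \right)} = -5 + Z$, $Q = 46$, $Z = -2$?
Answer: $-162$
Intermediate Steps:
$V{\left(k \right)} = -7$ ($V{\left(k \right)} = -5 - 2 = -7$)
$u = 4$ ($u = 2 - -2 = 2 + 2 = 4$)
$\left(Q + \left(u - 23\right)\right) N{\left(-6,V{\left(2 \right)} \right)} = \left(46 + \left(4 - 23\right)\right) \left(-6\right) = \left(46 - 19\right) \left(-6\right) = 27 \left(-6\right) = -162$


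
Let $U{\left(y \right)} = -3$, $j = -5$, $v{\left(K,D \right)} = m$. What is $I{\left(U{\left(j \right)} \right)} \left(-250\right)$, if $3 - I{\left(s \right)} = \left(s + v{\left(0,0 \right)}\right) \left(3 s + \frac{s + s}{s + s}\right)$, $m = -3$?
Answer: $11250$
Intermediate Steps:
$v{\left(K,D \right)} = -3$
$I{\left(s \right)} = 3 - \left(1 + 3 s\right) \left(-3 + s\right)$ ($I{\left(s \right)} = 3 - \left(s - 3\right) \left(3 s + \frac{s + s}{s + s}\right) = 3 - \left(-3 + s\right) \left(3 s + \frac{2 s}{2 s}\right) = 3 - \left(-3 + s\right) \left(3 s + 2 s \frac{1}{2 s}\right) = 3 - \left(-3 + s\right) \left(3 s + 1\right) = 3 - \left(-3 + s\right) \left(1 + 3 s\right) = 3 - \left(1 + 3 s\right) \left(-3 + s\right)$)
$I{\left(U{\left(j \right)} \right)} \left(-250\right) = \left(6 - 3 \left(-3\right)^{2} + 8 \left(-3\right)\right) \left(-250\right) = \left(6 - 27 - 24\right) \left(-250\right) = \left(-45\right) \left(-250\right) = 11250$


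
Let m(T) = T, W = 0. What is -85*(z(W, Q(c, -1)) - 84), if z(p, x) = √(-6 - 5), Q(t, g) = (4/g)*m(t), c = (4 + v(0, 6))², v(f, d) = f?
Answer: 7140 - 85*I*√11 ≈ 7140.0 - 281.91*I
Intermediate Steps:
c = 16 (c = (4 + 0)² = 4² = 16)
Q(t, g) = 4*t/g (Q(t, g) = (4/g)*t = 4*t/g)
z(p, x) = I*√11 (z(p, x) = √(-11) = I*√11)
-85*(z(W, Q(c, -1)) - 84) = -85*(I*√11 - 84) = -85*(-84 + I*√11) = 7140 - 85*I*√11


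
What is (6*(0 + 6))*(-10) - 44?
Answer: -404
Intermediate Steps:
(6*(0 + 6))*(-10) - 44 = (6*6)*(-10) - 44 = 36*(-10) - 44 = -360 - 44 = -404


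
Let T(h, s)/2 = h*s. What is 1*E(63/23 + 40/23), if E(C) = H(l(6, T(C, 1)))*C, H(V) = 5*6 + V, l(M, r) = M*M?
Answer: 6798/23 ≈ 295.57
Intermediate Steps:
T(h, s) = 2*h*s (T(h, s) = 2*(h*s) = 2*h*s)
l(M, r) = M²
H(V) = 30 + V
E(C) = 66*C (E(C) = (30 + 6²)*C = (30 + 36)*C = 66*C)
1*E(63/23 + 40/23) = 1*(66*(63/23 + 40/23)) = 1*(66*(103/23)) = 1*(6798/23) = 6798/23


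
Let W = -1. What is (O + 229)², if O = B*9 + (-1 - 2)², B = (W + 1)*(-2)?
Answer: 56644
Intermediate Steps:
B = 0 (B = (-1 + 1)*(-2) = 0*(-2) = 0)
O = 9 (O = 0*9 + (-1 - 2)² = 0 + (-3)² = 0 + 9 = 9)
(O + 229)² = (9 + 229)² = 238² = 56644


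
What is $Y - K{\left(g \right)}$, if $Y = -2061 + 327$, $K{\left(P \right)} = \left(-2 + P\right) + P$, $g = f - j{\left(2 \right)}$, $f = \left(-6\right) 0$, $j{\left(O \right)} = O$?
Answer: $-1728$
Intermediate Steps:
$f = 0$
$g = -2$ ($g = 0 - 2 = -2$)
$K{\left(P \right)} = -2 + 2 P$
$Y = -1734$
$Y - K{\left(g \right)} = -1734 - \left(-2 + 2 \left(-2\right)\right) = -1734 - \left(-2 - 4\right) = -1734 - -6 = -1734 + 6 = -1728$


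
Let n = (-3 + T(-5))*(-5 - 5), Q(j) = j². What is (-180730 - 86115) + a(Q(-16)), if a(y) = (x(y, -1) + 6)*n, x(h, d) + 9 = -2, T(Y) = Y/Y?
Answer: -266945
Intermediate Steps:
T(Y) = 1
x(h, d) = -11 (x(h, d) = -9 - 2 = -11)
n = 20 (n = (-3 + 1)*(-5 - 5) = -2*(-10) = 20)
a(y) = -100 (a(y) = (-11 + 6)*20 = -5*20 = -100)
(-180730 - 86115) + a(Q(-16)) = (-180730 - 86115) - 100 = -266845 - 100 = -266945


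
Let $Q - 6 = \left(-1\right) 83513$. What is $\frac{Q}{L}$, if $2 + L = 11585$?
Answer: $- \frac{83507}{11583} \approx -7.2094$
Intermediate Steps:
$Q = -83507$ ($Q = 6 - 83513 = -83507$)
$L = 11583$ ($L = -2 + 11585 = 11583$)
$\frac{Q}{L} = - \frac{83507}{11583}$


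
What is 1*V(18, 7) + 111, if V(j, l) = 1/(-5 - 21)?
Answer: 2885/26 ≈ 110.96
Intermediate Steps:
V(j, l) = -1/26 (V(j, l) = 1/(-26) = -1/26)
1*V(18, 7) + 111 = 1*(-1/26) + 111 = -1/26 + 111 = 2885/26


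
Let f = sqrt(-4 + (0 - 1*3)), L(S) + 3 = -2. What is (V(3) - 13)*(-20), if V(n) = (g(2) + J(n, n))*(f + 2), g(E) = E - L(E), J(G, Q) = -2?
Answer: 60 - 100*I*sqrt(7) ≈ 60.0 - 264.58*I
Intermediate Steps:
L(S) = -5 (L(S) = -3 - 2 = -5)
f = I*sqrt(7) (f = sqrt(-4 + (0 - 3)) = sqrt(-4 - 3) = sqrt(-7) = I*sqrt(7) ≈ 2.6458*I)
g(E) = 5 + E (g(E) = E - 1*(-5) = E + 5 = 5 + E)
V(n) = 10 + 5*I*sqrt(7) (V(n) = ((5 + 2) - 2)*(I*sqrt(7) + 2) = (7 - 2)*(2 + I*sqrt(7)) = 5*(2 + I*sqrt(7)) = 10 + 5*I*sqrt(7))
(V(3) - 13)*(-20) = ((10 + 5*I*sqrt(7)) - 13)*(-20) = (-3 + 5*I*sqrt(7))*(-20) = 60 - 100*I*sqrt(7)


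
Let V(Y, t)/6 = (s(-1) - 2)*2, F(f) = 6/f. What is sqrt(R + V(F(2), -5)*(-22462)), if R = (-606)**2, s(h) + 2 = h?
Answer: 2*sqrt(428739) ≈ 1309.6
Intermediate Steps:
s(h) = -2 + h
R = 367236
V(Y, t) = -60 (V(Y, t) = 6*(((-2 - 1) - 2)*2) = 6*((-3 - 2)*2) = 6*(-5*2) = 6*(-10) = -60)
sqrt(R + V(F(2), -5)*(-22462)) = sqrt(367236 - 60*(-22462)) = sqrt(367236 + 1347720) = sqrt(1714956) = 2*sqrt(428739)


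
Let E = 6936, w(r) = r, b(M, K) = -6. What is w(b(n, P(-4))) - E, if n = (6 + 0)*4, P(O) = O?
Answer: -6942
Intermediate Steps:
n = 24 (n = 6*4 = 24)
w(b(n, P(-4))) - E = -6 - 1*6936 = -6 - 6936 = -6942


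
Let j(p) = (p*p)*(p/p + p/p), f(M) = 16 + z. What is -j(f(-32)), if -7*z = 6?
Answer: -22472/49 ≈ -458.61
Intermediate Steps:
z = -6/7 (z = -⅐*6 = -6/7 ≈ -0.85714)
f(M) = 106/7 (f(M) = 16 - 6/7 = 106/7)
j(p) = 2*p² (j(p) = p²*(1 + 1) = p²*2 = 2*p²)
-j(f(-32)) = -2*(106/7)² = -2*11236/49 = -1*22472/49 = -22472/49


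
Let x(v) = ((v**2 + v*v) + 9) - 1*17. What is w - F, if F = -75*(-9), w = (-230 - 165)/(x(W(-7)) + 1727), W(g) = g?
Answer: -15530/23 ≈ -675.22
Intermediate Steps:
x(v) = -8 + 2*v**2 (x(v) = ((v**2 + v**2) + 9) - 17 = (2*v**2 + 9) - 17 = (9 + 2*v**2) - 17 = -8 + 2*v**2)
w = -5/23 (w = (-230 - 165)/((-8 + 2*(-7)**2) + 1727) = -395/((-8 + 2*49) + 1727) = -395/((-8 + 98) + 1727) = -395/(90 + 1727) = -395/1817 = -395*1/1817 = -5/23 ≈ -0.21739)
F = 675
w - F = -5/23 - 1*675 = -5/23 - 675 = -15530/23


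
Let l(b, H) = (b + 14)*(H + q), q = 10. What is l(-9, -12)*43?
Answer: -430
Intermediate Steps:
l(b, H) = (10 + H)*(14 + b) (l(b, H) = (b + 14)*(H + 10) = (14 + b)*(10 + H) = (10 + H)*(14 + b))
l(-9, -12)*43 = (140 + 10*(-9) + 14*(-12) - 12*(-9))*43 = (140 - 90 - 168 + 108)*43 = -10*43 = -430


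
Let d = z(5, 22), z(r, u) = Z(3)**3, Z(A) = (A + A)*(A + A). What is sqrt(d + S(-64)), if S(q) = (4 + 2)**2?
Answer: 6*sqrt(1297) ≈ 216.08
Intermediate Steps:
Z(A) = 4*A**2 (Z(A) = (2*A)*(2*A) = 4*A**2)
z(r, u) = 46656 (z(r, u) = (4*3**2)**3 = (4*9)**3 = 36**3 = 46656)
S(q) = 36 (S(q) = 6**2 = 36)
d = 46656
sqrt(d + S(-64)) = sqrt(46656 + 36) = sqrt(46692) = 6*sqrt(1297)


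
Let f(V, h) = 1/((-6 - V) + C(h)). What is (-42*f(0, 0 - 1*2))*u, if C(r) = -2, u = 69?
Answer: 1449/4 ≈ 362.25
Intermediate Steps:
f(V, h) = 1/(-8 - V) (f(V, h) = 1/((-6 - V) - 2) = 1/(-8 - V))
(-42*f(0, 0 - 1*2))*u = -(-42)/(8 + 0)*69 = -(-42)/8*69 = -42*(-1/8)*69 = (21/4)*69 = 1449/4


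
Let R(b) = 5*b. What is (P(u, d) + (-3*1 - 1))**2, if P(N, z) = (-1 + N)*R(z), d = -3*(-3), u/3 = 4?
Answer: 241081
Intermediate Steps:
u = 12 (u = 3*4 = 12)
d = 9
P(N, z) = 5*z*(-1 + N) (P(N, z) = (-1 + N)*(5*z) = 5*z*(-1 + N))
(P(u, d) + (-3*1 - 1))**2 = (5*9*(-1 + 12) + (-3*1 - 1))**2 = (5*9*11 + (-3 - 1))**2 = (495 - 4)**2 = 491**2 = 241081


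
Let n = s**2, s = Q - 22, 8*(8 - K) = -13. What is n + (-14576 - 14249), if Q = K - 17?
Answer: -1789575/64 ≈ -27962.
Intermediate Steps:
K = 77/8 (K = 8 - 1/8*(-13) = 8 + 13/8 = 77/8 ≈ 9.6250)
Q = -59/8 (Q = 77/8 - 17 = -59/8 ≈ -7.3750)
s = -235/8 (s = -59/8 - 22 = -235/8 ≈ -29.375)
n = 55225/64 (n = (-235/8)**2 = 55225/64 ≈ 862.89)
n + (-14576 - 14249) = 55225/64 + (-14576 - 14249) = 55225/64 - 28825 = -1789575/64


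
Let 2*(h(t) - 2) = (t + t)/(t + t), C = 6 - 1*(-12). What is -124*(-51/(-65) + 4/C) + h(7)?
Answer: -143147/1170 ≈ -122.35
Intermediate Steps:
C = 18 (C = 6 + 12 = 18)
h(t) = 5/2 (h(t) = 2 + ((t + t)/(t + t))/2 = 2 + ((2*t)/((2*t)))/2 = 2 + ((2*t)*(1/(2*t)))/2 = 2 + (1/2)*1 = 2 + 1/2 = 5/2)
-124*(-51/(-65) + 4/C) + h(7) = -124*(-51/(-65) + 4/18) + 5/2 = -124*(-51*(-1/65) + 4*(1/18)) + 5/2 = -124*(51/65 + 2/9) + 5/2 = -124*589/585 + 5/2 = -73036/585 + 5/2 = -143147/1170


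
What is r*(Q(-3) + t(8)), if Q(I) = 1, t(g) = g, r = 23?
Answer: 207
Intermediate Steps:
r*(Q(-3) + t(8)) = 23*(1 + 8) = 23*9 = 207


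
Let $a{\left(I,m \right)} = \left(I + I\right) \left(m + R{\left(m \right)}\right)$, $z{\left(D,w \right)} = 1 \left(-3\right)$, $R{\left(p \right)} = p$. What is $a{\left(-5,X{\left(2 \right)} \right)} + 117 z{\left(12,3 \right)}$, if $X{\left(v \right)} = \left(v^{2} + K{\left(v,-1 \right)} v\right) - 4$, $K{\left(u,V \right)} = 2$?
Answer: $-431$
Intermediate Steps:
$X{\left(v \right)} = -4 + v^{2} + 2 v$ ($X{\left(v \right)} = \left(v^{2} + 2 v\right) - 4 = -4 + v^{2} + 2 v$)
$z{\left(D,w \right)} = -3$
$a{\left(I,m \right)} = 4 I m$ ($a{\left(I,m \right)} = \left(I + I\right) \left(m + m\right) = 2 I 2 m = 4 I m$)
$a{\left(-5,X{\left(2 \right)} \right)} + 117 z{\left(12,3 \right)} = 4 \left(-5\right) \left(-4 + 2^{2} + 2 \cdot 2\right) + 117 \left(-3\right) = 4 \left(-5\right) \left(-4 + 4 + 4\right) - 351 = 4 \left(-5\right) 4 - 351 = -80 - 351 = -431$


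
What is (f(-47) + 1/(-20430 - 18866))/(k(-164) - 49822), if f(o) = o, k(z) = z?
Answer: 1846913/1964249856 ≈ 0.00094026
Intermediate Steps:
(f(-47) + 1/(-20430 - 18866))/(k(-164) - 49822) = (-47 + 1/(-20430 - 18866))/(-164 - 49822) = (-47 + 1/(-39296))/(-49986) = (-47 - 1/39296)*(-1/49986) = -1846913/39296*(-1/49986) = 1846913/1964249856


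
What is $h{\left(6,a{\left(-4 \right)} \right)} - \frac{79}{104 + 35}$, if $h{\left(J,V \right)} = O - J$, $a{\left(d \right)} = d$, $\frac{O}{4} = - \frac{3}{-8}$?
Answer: $- \frac{1409}{278} \approx -5.0683$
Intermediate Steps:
$O = \frac{3}{2}$ ($O = 4 \left(- \frac{3}{-8}\right) = 4 \left(\left(-3\right) \left(- \frac{1}{8}\right)\right) = 4 \cdot \frac{3}{8} = \frac{3}{2} \approx 1.5$)
$h{\left(J,V \right)} = \frac{3}{2} - J$
$h{\left(6,a{\left(-4 \right)} \right)} - \frac{79}{104 + 35} = \left(\frac{3}{2} - 6\right) - \frac{79}{104 + 35} = \left(\frac{3}{2} - 6\right) - \frac{79}{139} = - \frac{9}{2} - \frac{79}{139} = - \frac{1409}{278}$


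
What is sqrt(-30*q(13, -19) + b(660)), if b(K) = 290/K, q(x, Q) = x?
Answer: I*sqrt(1696926)/66 ≈ 19.737*I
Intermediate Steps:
sqrt(-30*q(13, -19) + b(660)) = sqrt(-30*13 + 290/660) = sqrt(-390 + 290*(1/660)) = sqrt(-390 + 29/66) = sqrt(-25711/66) = I*sqrt(1696926)/66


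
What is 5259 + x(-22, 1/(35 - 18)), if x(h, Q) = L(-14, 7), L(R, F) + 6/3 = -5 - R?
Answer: 5266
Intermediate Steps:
L(R, F) = -7 - R (L(R, F) = -2 + (-5 - R) = -7 - R)
x(h, Q) = 7 (x(h, Q) = -7 - 1*(-14) = -7 + 14 = 7)
5259 + x(-22, 1/(35 - 18)) = 5259 + 7 = 5266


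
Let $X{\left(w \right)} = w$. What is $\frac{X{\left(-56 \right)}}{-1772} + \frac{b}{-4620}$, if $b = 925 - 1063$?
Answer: $\frac{20969}{341110} \approx 0.061473$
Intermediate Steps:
$b = -138$
$\frac{X{\left(-56 \right)}}{-1772} + \frac{b}{-4620} = - \frac{56}{-1772} - \frac{138}{-4620} = \left(-56\right) \left(- \frac{1}{1772}\right) - - \frac{23}{770} = \frac{14}{443} + \frac{23}{770} = \frac{20969}{341110}$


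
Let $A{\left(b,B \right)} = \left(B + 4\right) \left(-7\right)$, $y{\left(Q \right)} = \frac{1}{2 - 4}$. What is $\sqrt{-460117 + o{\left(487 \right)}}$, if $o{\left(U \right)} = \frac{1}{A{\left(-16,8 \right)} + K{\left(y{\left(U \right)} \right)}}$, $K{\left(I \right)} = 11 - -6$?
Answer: $\frac{8 i \sqrt{32272895}}{67} \approx 678.32 i$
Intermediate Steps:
$y{\left(Q \right)} = - \frac{1}{2}$ ($y{\left(Q \right)} = \frac{1}{-2} = - \frac{1}{2}$)
$K{\left(I \right)} = 17$ ($K{\left(I \right)} = 11 + 6 = 17$)
$A{\left(b,B \right)} = -28 - 7 B$ ($A{\left(b,B \right)} = \left(4 + B\right) \left(-7\right) = -28 - 7 B$)
$o{\left(U \right)} = - \frac{1}{67}$ ($o{\left(U \right)} = \frac{1}{\left(-28 - 56\right) + 17} = \frac{1}{-84 + 17} = \frac{1}{-67} = - \frac{1}{67}$)
$\sqrt{-460117 + o{\left(487 \right)}} = \sqrt{-460117 - \frac{1}{67}} = \sqrt{- \frac{30827840}{67}} = \frac{8 i \sqrt{32272895}}{67}$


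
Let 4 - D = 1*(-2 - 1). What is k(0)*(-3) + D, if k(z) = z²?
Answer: 7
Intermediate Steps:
D = 7 (D = 4 - (-2 - 1) = 4 - (-3) = 4 - 1*(-3) = 4 + 3 = 7)
k(0)*(-3) + D = 0²*(-3) + 7 = 0*(-3) + 7 = 0 + 7 = 7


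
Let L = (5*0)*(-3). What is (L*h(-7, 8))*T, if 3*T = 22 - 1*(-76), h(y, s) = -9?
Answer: 0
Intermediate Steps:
T = 98/3 (T = (22 - 1*(-76))/3 = (22 + 76)/3 = (⅓)*98 = 98/3 ≈ 32.667)
L = 0 (L = 0*(-3) = 0)
(L*h(-7, 8))*T = (0*(-9))*(98/3) = 0*(98/3) = 0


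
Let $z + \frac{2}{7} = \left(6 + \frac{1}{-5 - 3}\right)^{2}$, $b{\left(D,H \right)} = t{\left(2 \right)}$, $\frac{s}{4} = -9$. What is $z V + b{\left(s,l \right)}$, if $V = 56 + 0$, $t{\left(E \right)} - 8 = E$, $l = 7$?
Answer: $\frac{15415}{8} \approx 1926.9$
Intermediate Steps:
$s = -36$ ($s = 4 \left(-9\right) = -36$)
$t{\left(E \right)} = 8 + E$
$b{\left(D,H \right)} = 10$ ($b{\left(D,H \right)} = 8 + 2 = 10$)
$V = 56$
$z = \frac{15335}{448}$ ($z = - \frac{2}{7} + \left(6 + \frac{1}{-5 - 3}\right)^{2} = - \frac{2}{7} + \left(6 + \frac{1}{-8}\right)^{2} = - \frac{2}{7} + \left(6 - \frac{1}{8}\right)^{2} = - \frac{2}{7} + \left(\frac{47}{8}\right)^{2} = - \frac{2}{7} + \frac{2209}{64} = \frac{15335}{448} \approx 34.23$)
$z V + b{\left(s,l \right)} = \frac{15335}{448} \cdot 56 + 10 = \frac{15335}{8} + 10 = \frac{15415}{8}$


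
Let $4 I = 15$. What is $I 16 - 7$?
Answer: $53$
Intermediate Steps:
$I = \frac{15}{4}$ ($I = \frac{1}{4} \cdot 15 = \frac{15}{4} \approx 3.75$)
$I 16 - 7 = \frac{15}{4} \cdot 16 - 7 = 60 - 7 = 53$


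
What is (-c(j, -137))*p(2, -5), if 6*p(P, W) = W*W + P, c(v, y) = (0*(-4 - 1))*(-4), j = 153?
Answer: 0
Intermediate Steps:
c(v, y) = 0 (c(v, y) = (0*(-5))*(-4) = 0*(-4) = 0)
p(P, W) = P/6 + W²/6 (p(P, W) = (W*W + P)/6 = (W² + P)/6 = (P + W²)/6 = P/6 + W²/6)
(-c(j, -137))*p(2, -5) = (-1*0)*((⅙)*2 + (⅙)*(-5)²) = 0*(⅓ + (⅙)*25) = 0*(⅓ + 25/6) = 0*(9/2) = 0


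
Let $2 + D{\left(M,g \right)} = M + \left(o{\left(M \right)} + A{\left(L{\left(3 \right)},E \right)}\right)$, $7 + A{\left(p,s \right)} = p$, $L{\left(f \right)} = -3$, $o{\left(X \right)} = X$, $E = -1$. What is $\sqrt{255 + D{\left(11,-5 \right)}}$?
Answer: $\sqrt{265} \approx 16.279$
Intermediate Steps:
$A{\left(p,s \right)} = -7 + p$
$D{\left(M,g \right)} = -12 + 2 M$ ($D{\left(M,g \right)} = -2 + \left(M + \left(M - 10\right)\right) = -2 + \left(M + \left(-10 + M\right)\right) = -2 + \left(-10 + 2 M\right) = -12 + 2 M$)
$\sqrt{255 + D{\left(11,-5 \right)}} = \sqrt{255 + \left(-12 + 2 \cdot 11\right)} = \sqrt{255 + \left(-12 + 22\right)} = \sqrt{255 + 10} = \sqrt{265}$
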